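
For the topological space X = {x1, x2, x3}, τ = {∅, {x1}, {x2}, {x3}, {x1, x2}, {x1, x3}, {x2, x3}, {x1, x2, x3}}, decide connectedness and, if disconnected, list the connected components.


(X, τ) is disconnected; components = [{x1}, {x2}, {x3}].

Find clopen sets (U ∈ τ with X ∖ U ∈ τ):
  U = ∅, X ∖ U = {x1, x2, x3} — both open, so U is clopen.
  U = {x1}, X ∖ U = {x2, x3} — both open, so U is clopen.
  U = {x2}, X ∖ U = {x1, x3} — both open, so U is clopen.
  U = {x3}, X ∖ U = {x1, x2} — both open, so U is clopen.
  U = {x1, x2}, X ∖ U = {x3} — both open, so U is clopen.
  U = {x1, x3}, X ∖ U = {x2} — both open, so U is clopen.
  U = {x2, x3}, X ∖ U = {x1} — both open, so U is clopen.
  U = {x1, x2, x3}, X ∖ U = ∅ — both open, so U is clopen.
Nontrivial clopen(s) exist: e.g. {x2, x3}. So (X, τ) is disconnected.
Compute connected components by grouping points that agree on all clopens:
  component: {x1}
  component: {x2}
  component: {x3}


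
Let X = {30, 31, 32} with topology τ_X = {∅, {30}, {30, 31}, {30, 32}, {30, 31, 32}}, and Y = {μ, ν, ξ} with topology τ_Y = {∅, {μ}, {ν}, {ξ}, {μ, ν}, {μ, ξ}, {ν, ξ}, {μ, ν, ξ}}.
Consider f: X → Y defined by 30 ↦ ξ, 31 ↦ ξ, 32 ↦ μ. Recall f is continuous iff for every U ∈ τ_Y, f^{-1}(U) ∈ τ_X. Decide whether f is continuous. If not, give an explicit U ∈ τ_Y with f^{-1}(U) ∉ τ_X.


f is NOT continuous.

Compute f^{-1}(U) for each U ∈ τ_Y:
  U = ∅: f^{-1}(U) = ∅ ∈ τ_X ✓.
  U = {μ}: f^{-1}(U) = {32} ∉ τ_X ✗.
  U = {ν}: f^{-1}(U) = ∅ ∈ τ_X ✓.
  U = {ξ}: f^{-1}(U) = {30, 31} ∈ τ_X ✓.
  U = {μ, ν}: f^{-1}(U) = {32} ∉ τ_X ✗.
  U = {μ, ξ}: f^{-1}(U) = {30, 31, 32} ∈ τ_X ✓.
  U = {ν, ξ}: f^{-1}(U) = {30, 31} ∈ τ_X ✓.
  U = {μ, ν, ξ}: f^{-1}(U) = {30, 31, 32} ∈ τ_X ✓.
Found U = {μ} with f^{-1}(U) = {32} not in τ_X. Therefore f is NOT continuous.


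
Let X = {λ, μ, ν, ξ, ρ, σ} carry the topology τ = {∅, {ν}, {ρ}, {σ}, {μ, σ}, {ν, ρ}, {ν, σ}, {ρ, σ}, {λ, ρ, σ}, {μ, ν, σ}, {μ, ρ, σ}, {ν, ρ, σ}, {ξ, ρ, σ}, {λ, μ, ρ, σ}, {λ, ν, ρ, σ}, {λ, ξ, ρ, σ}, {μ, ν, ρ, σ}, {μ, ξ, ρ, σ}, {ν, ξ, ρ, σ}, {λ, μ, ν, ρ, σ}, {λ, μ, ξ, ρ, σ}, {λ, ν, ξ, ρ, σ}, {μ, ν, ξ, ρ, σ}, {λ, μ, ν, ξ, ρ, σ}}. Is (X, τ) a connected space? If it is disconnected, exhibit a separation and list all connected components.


(X, τ) is disconnected; components = [{ν}, {λ, μ, ξ, ρ, σ}].

Find clopen sets (U ∈ τ with X ∖ U ∈ τ):
  U = ∅, X ∖ U = {λ, μ, ν, ξ, ρ, σ} — both open, so U is clopen.
  U = {ν}, X ∖ U = {λ, μ, ξ, ρ, σ} — both open, so U is clopen.
  U = {λ, μ, ξ, ρ, σ}, X ∖ U = {ν} — both open, so U is clopen.
  U = {λ, μ, ν, ξ, ρ, σ}, X ∖ U = ∅ — both open, so U is clopen.
Nontrivial clopen(s) exist: e.g. {ν}. So (X, τ) is disconnected.
Compute connected components by grouping points that agree on all clopens:
  component: {ν}
  component: {λ, μ, ξ, ρ, σ}


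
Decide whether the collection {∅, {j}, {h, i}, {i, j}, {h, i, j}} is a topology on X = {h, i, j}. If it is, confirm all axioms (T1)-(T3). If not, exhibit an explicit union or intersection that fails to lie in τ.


τ is NOT a topology on X.

Axiom (T1): ∅ ∈ τ? Yes; X ∈ τ? Yes.
Axiom (T2/T3): check pairwise unions and intersections of members of τ.
Counterexample for (T3): {h, i} ∩ {i, j} = {i} ∉ τ. Therefore τ is NOT a topology.


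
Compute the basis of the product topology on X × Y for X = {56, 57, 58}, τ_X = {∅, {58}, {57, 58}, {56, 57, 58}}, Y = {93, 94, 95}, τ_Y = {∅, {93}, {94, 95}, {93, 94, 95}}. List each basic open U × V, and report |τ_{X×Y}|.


Basis B = {∅ × ∅, {58} × {93}, {57, 58} × {93}, {58} × {94, 95}, {56, 57, 58} × {93}, {58} × {93, 94, 95}, {57, 58} × {94, 95}, {56, 57, 58} × {94, 95}, {57, 58} × {93, 94, 95}, {56, 57, 58} × {93, 94, 95}}; |τ_{X×Y}| = 16.

Enumerate products U × V with U ∈ τ_X, V ∈ τ_Y (deduplicated):
  ∅ × ∅ = {} (∅)
  {58} × {93} = {(58,93)}
  {57, 58} × {93} = {(57,93), (58,93)}
  {58} × {94, 95} = {(58,94), (58,95)}
  {56, 57, 58} × {93} = {(56,93), (57,93), (58,93)}
  {58} × {93, 94, 95} = {(58,93), (58,94), (58,95)}
  {57, 58} × {94, 95} = {(57,94), (57,95), (58,94), (58,95)}
  {56, 57, 58} × {94, 95} = {(56,94), (56,95), (57,94), (57,95), (58,94), (58,95)}
  {57, 58} × {93, 94, 95} = {(57,93), (57,94), (57,95), (58,93), (58,94), (58,95)}
  {56, 57, 58} × {93, 94, 95} = {(56,93), (56,94), (56,95), (57,93), (57,94), (57,95), (58,93), (58,94), (58,95)}
These 10 distinct sets form the basis B.
Close under arbitrary unions to get τ_{X×Y}; counting gives |τ_{X×Y}| = 16.


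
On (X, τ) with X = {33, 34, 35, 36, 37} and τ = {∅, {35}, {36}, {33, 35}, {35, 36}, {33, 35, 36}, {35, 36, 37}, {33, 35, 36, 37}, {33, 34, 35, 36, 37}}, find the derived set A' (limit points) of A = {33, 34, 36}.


A' = {34, 37}

For each x ∈ X, list the open sets U ∈ τ with x ∈ U, then check whether U ∩ (A ∖ {x}) ≠ ∅ for every such U.
  x = 33: open {33, 35} ∋ x has {33, 35} ∩ (A ∖ {33}) = ∅, so x is NOT a limit point.
  x = 34: opens ∋ x are {33, 34, 35, 36, 37}; each meets A ∖ {34}, so x IS a limit point.
  x = 35: open {35} ∋ x has {35} ∩ (A ∖ {35}) = ∅, so x is NOT a limit point.
  x = 36: open {36} ∋ x has {36} ∩ (A ∖ {36}) = ∅, so x is NOT a limit point.
  x = 37: opens ∋ x are {35, 36, 37}, {33, 35, 36, 37}, {33, 34, 35, 36, 37}; each meets A ∖ {37}, so x IS a limit point.
Collecting: A' = {34, 37}.


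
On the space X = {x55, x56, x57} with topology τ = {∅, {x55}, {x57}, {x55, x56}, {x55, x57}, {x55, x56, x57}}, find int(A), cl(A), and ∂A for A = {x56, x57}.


int(A) = {x57}, cl(A) = {x56, x57}, ∂A = {x56}.

Closed sets in (X, τ) are complements of opens:
  closed(X, τ) = {∅, {x56}, {x57}, {x55, x56}, {x56, x57}, {x55, x56, x57}}.
int(A) = ⋃ {U ∈ τ : U ⊆ A}. Opens contained in A: ∅, {x57}.
Taking the union of these: int(A) = {x57}.
cl(A) = ⋂ {C closed : A ⊆ C}. Closed sets containing A: {x56, x57}, {x55, x56, x57}.
Intersecting these: cl(A) = {x56, x57}.
∂A = cl(A) ∖ int(A) = {x56, x57} ∖ {x57} = {x56}.


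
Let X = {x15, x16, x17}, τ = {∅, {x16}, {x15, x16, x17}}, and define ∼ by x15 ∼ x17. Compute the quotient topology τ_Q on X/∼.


X/∼ = {[x15=x17], [x16]}; |τ_Q| = 3.

Equivalence classes: [x15=x17], [x16].
Quotient map π: X → X/∼ sends x15 ↦ [x15=x17], x16 ↦ [x16], x17 ↦ [x15=x17].
For each subset V ⊆ X/∼, compute π^{-1}(V) ⊆ X and check whether π^{-1}(V) ∈ τ. V is open in τ_Q iff π^{-1}(V) ∈ τ.
  V = {}: π^{-1}(V) = ∅ ∈ τ ✓.
  V = {[x15=x17]}: π^{-1}(V) = {x15, x17} ∉ τ ✗.
  V = {[x16]}: π^{-1}(V) = {x16} ∈ τ ✓.
  V = {[x15=x17], [x16]}: π^{-1}(V) = {x15, x16, x17} ∈ τ ✓.
Open sets in the quotient: τ_Q = {{}, {[x16]}, {[x15=x17], [x16]}} (3 elements).


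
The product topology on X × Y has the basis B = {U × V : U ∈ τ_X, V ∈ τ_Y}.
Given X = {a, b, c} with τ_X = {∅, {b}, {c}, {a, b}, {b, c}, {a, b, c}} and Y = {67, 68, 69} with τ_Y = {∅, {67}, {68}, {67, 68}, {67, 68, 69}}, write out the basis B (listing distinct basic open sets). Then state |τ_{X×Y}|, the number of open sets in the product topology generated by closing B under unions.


Basis B = {∅ × ∅, {b} × {67}, {b} × {68}, {c} × {67}, {c} × {68}, {a, b} × {67}, {a, b} × {68}, {b} × {67, 68}, {b, c} × {67}, {b, c} × {68}, {c} × {67, 68}, {a, b, c} × {67}, {a, b, c} × {68}, {b} × {67, 68, 69}, {c} × {67, 68, 69}, {a, b} × {67, 68}, {b, c} × {67, 68}, {a, b} × {67, 68, 69}, {a, b, c} × {67, 68}, {b, c} × {67, 68, 69}, {a, b, c} × {67, 68, 69}}; |τ_{X×Y}| = 70.

Enumerate products U × V with U ∈ τ_X, V ∈ τ_Y (deduplicated):
  ∅ × ∅ = {} (∅)
  {b} × {67} = {(b,67)}
  {b} × {68} = {(b,68)}
  {c} × {67} = {(c,67)}
  {c} × {68} = {(c,68)}
  {a, b} × {67} = {(a,67), (b,67)}
  {a, b} × {68} = {(a,68), (b,68)}
  {b} × {67, 68} = {(b,67), (b,68)}
  {b, c} × {67} = {(b,67), (c,67)}
  {b, c} × {68} = {(b,68), (c,68)}
  {c} × {67, 68} = {(c,67), (c,68)}
  {a, b, c} × {67} = {(a,67), (b,67), (c,67)}
  {a, b, c} × {68} = {(a,68), (b,68), (c,68)}
  {b} × {67, 68, 69} = {(b,67), (b,68), (b,69)}
  {c} × {67, 68, 69} = {(c,67), (c,68), (c,69)}
  {a, b} × {67, 68} = {(a,67), (a,68), (b,67), (b,68)}
  {b, c} × {67, 68} = {(b,67), (b,68), (c,67), (c,68)}
  {a, b} × {67, 68, 69} = {(a,67), (a,68), (a,69), (b,67), (b,68), (b,69)}
  {a, b, c} × {67, 68} = {(a,67), (a,68), (b,67), (b,68), (c,67), (c,68)}
  {b, c} × {67, 68, 69} = {(b,67), (b,68), (b,69), (c,67), (c,68), (c,69)}
  {a, b, c} × {67, 68, 69} = {(a,67), (a,68), (a,69), (b,67), (b,68), (b,69), (c,67), (c,68), (c,69)}
These 21 distinct sets form the basis B.
Close under arbitrary unions to get τ_{X×Y}; counting gives |τ_{X×Y}| = 70.


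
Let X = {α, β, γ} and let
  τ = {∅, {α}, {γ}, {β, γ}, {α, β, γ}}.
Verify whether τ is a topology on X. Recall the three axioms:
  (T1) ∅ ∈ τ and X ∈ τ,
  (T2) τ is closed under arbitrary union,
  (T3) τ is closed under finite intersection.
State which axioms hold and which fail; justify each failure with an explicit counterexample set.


τ is NOT a topology on X.

Axiom (T1): ∅ ∈ τ? Yes; X ∈ τ? Yes.
Axiom (T2/T3): check pairwise unions and intersections of members of τ.
Counterexample for (T2): {α} ∪ {γ} = {α, γ} ∉ τ. Therefore τ is NOT a topology.


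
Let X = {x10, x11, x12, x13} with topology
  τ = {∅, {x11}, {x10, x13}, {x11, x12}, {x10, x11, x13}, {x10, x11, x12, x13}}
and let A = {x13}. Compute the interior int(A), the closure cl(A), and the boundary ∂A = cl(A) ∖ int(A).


int(A) = ∅, cl(A) = {x10, x13}, ∂A = {x10, x13}.

Closed sets in (X, τ) are complements of opens:
  closed(X, τ) = {∅, {x12}, {x10, x13}, {x11, x12}, {x10, x12, x13}, {x10, x11, x12, x13}}.
int(A) = ⋃ {U ∈ τ : U ⊆ A}. Opens contained in A: ∅.
Taking the union of these: int(A) = ∅.
cl(A) = ⋂ {C closed : A ⊆ C}. Closed sets containing A: {x10, x13}, {x10, x12, x13}, {x10, x11, x12, x13}.
Intersecting these: cl(A) = {x10, x13}.
∂A = cl(A) ∖ int(A) = {x10, x13} ∖ ∅ = {x10, x13}.


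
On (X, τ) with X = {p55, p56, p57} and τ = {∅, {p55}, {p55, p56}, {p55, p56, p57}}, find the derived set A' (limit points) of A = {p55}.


A' = {p56, p57}

For each x ∈ X, list the open sets U ∈ τ with x ∈ U, then check whether U ∩ (A ∖ {x}) ≠ ∅ for every such U.
  x = p55: open {p55} ∋ x has {p55} ∩ (A ∖ {p55}) = ∅, so x is NOT a limit point.
  x = p56: opens ∋ x are {p55, p56}, {p55, p56, p57}; each meets A ∖ {p56}, so x IS a limit point.
  x = p57: opens ∋ x are {p55, p56, p57}; each meets A ∖ {p57}, so x IS a limit point.
Collecting: A' = {p56, p57}.


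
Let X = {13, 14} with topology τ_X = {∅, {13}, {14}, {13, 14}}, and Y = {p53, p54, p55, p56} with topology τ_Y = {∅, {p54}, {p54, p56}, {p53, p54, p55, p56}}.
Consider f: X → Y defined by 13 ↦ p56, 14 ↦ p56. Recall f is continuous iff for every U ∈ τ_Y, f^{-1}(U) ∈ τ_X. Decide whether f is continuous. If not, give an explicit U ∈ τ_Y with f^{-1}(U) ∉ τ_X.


f IS continuous.

Compute f^{-1}(U) for each U ∈ τ_Y:
  U = ∅: f^{-1}(U) = ∅ ∈ τ_X ✓.
  U = {p54}: f^{-1}(U) = ∅ ∈ τ_X ✓.
  U = {p54, p56}: f^{-1}(U) = {13, 14} ∈ τ_X ✓.
  U = {p53, p54, p55, p56}: f^{-1}(U) = {13, 14} ∈ τ_X ✓.
Every preimage lies in τ_X, so f IS continuous.


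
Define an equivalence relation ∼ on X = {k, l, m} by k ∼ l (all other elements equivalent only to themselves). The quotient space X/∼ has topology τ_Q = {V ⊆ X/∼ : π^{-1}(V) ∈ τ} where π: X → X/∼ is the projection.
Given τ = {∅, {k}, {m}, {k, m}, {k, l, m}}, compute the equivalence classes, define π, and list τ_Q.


X/∼ = {[k=l], [m]}; |τ_Q| = 3.

Equivalence classes: [k=l], [m].
Quotient map π: X → X/∼ sends k ↦ [k=l], l ↦ [k=l], m ↦ [m].
For each subset V ⊆ X/∼, compute π^{-1}(V) ⊆ X and check whether π^{-1}(V) ∈ τ. V is open in τ_Q iff π^{-1}(V) ∈ τ.
  V = {}: π^{-1}(V) = ∅ ∈ τ ✓.
  V = {[k=l]}: π^{-1}(V) = {k, l} ∉ τ ✗.
  V = {[m]}: π^{-1}(V) = {m} ∈ τ ✓.
  V = {[k=l], [m]}: π^{-1}(V) = {k, l, m} ∈ τ ✓.
Open sets in the quotient: τ_Q = {{}, {[m]}, {[k=l], [m]}} (3 elements).


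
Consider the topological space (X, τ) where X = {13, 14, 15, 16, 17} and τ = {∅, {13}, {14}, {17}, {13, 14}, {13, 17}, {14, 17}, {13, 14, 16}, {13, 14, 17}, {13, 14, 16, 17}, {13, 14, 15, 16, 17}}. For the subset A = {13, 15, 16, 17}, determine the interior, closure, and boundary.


int(A) = {13, 17}, cl(A) = {13, 15, 16, 17}, ∂A = {15, 16}.

Closed sets in (X, τ) are complements of opens:
  closed(X, τ) = {∅, {15}, {15, 16}, {15, 17}, {13, 15, 16}, {14, 15, 16}, {15, 16, 17}, {13, 14, 15, 16}, {13, 15, 16, 17}, {14, 15, 16, 17}, {13, 14, 15, 16, 17}}.
int(A) = ⋃ {U ∈ τ : U ⊆ A}. Opens contained in A: ∅, {13}, {17}, {13, 17}.
Taking the union of these: int(A) = {13, 17}.
cl(A) = ⋂ {C closed : A ⊆ C}. Closed sets containing A: {13, 15, 16, 17}, {13, 14, 15, 16, 17}.
Intersecting these: cl(A) = {13, 15, 16, 17}.
∂A = cl(A) ∖ int(A) = {13, 15, 16, 17} ∖ {13, 17} = {15, 16}.


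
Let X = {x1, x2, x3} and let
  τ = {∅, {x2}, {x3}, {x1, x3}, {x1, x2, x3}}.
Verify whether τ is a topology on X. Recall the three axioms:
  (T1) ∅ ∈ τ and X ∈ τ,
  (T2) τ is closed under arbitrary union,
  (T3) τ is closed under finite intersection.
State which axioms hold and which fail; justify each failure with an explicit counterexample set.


τ is NOT a topology on X.

Axiom (T1): ∅ ∈ τ? Yes; X ∈ τ? Yes.
Axiom (T2/T3): check pairwise unions and intersections of members of τ.
Counterexample for (T2): {x2} ∪ {x3} = {x2, x3} ∉ τ. Therefore τ is NOT a topology.


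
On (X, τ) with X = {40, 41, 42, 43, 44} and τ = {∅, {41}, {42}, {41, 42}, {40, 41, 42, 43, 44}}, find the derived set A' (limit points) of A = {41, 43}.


A' = {40, 43, 44}

For each x ∈ X, list the open sets U ∈ τ with x ∈ U, then check whether U ∩ (A ∖ {x}) ≠ ∅ for every such U.
  x = 40: opens ∋ x are {40, 41, 42, 43, 44}; each meets A ∖ {40}, so x IS a limit point.
  x = 41: open {41} ∋ x has {41} ∩ (A ∖ {41}) = ∅, so x is NOT a limit point.
  x = 42: open {42} ∋ x has {42} ∩ (A ∖ {42}) = ∅, so x is NOT a limit point.
  x = 43: opens ∋ x are {40, 41, 42, 43, 44}; each meets A ∖ {43}, so x IS a limit point.
  x = 44: opens ∋ x are {40, 41, 42, 43, 44}; each meets A ∖ {44}, so x IS a limit point.
Collecting: A' = {40, 43, 44}.


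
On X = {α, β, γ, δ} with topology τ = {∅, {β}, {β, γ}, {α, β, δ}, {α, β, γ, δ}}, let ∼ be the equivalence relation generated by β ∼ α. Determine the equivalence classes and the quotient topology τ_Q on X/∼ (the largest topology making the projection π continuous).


X/∼ = {[α=β], [γ], [δ]}; |τ_Q| = 3.

Equivalence classes: [α=β], [γ], [δ].
Quotient map π: X → X/∼ sends α ↦ [α=β], β ↦ [α=β], γ ↦ [γ], δ ↦ [δ].
For each subset V ⊆ X/∼, compute π^{-1}(V) ⊆ X and check whether π^{-1}(V) ∈ τ. V is open in τ_Q iff π^{-1}(V) ∈ τ.
  V = {}: π^{-1}(V) = ∅ ∈ τ ✓.
  V = {[α=β]}: π^{-1}(V) = {α, β} ∉ τ ✗.
  V = {[γ]}: π^{-1}(V) = {γ} ∉ τ ✗.
  V = {[α=β], [γ]}: π^{-1}(V) = {α, β, γ} ∉ τ ✗.
  V = {[δ]}: π^{-1}(V) = {δ} ∉ τ ✗.
  V = {[α=β], [δ]}: π^{-1}(V) = {α, β, δ} ∈ τ ✓.
  V = {[γ], [δ]}: π^{-1}(V) = {γ, δ} ∉ τ ✗.
  V = {[α=β], [γ], [δ]}: π^{-1}(V) = {α, β, γ, δ} ∈ τ ✓.
Open sets in the quotient: τ_Q = {{}, {[α=β], [δ]}, {[α=β], [γ], [δ]}} (3 elements).


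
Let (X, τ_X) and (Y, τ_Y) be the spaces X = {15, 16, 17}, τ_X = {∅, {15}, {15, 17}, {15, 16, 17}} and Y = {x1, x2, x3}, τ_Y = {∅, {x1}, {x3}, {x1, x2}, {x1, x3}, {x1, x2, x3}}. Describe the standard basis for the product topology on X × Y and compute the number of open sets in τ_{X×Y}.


Basis B = {∅ × ∅, {15} × {x1}, {15} × {x3}, {15} × {x1, x2}, {15} × {x1, x3}, {15, 17} × {x1}, {15, 17} × {x3}, {15} × {x1, x2, x3}, {15, 16, 17} × {x1}, {15, 16, 17} × {x3}, {15, 17} × {x1, x2}, {15, 17} × {x1, x3}, {15, 17} × {x1, x2, x3}, {15, 16, 17} × {x1, x2}, {15, 16, 17} × {x1, x3}, {15, 16, 17} × {x1, x2, x3}}; |τ_{X×Y}| = 40.

Enumerate products U × V with U ∈ τ_X, V ∈ τ_Y (deduplicated):
  ∅ × ∅ = {} (∅)
  {15} × {x1} = {(15,x1)}
  {15} × {x3} = {(15,x3)}
  {15} × {x1, x2} = {(15,x1), (15,x2)}
  {15} × {x1, x3} = {(15,x1), (15,x3)}
  {15, 17} × {x1} = {(15,x1), (17,x1)}
  {15, 17} × {x3} = {(15,x3), (17,x3)}
  {15} × {x1, x2, x3} = {(15,x1), (15,x2), (15,x3)}
  {15, 16, 17} × {x1} = {(15,x1), (16,x1), (17,x1)}
  {15, 16, 17} × {x3} = {(15,x3), (16,x3), (17,x3)}
  {15, 17} × {x1, x2} = {(15,x1), (15,x2), (17,x1), (17,x2)}
  {15, 17} × {x1, x3} = {(15,x1), (15,x3), (17,x1), (17,x3)}
  {15, 17} × {x1, x2, x3} = {(15,x1), (15,x2), (15,x3), (17,x1), (17,x2), (17,x3)}
  {15, 16, 17} × {x1, x2} = {(15,x1), (15,x2), (16,x1), (16,x2), (17,x1), (17,x2)}
  {15, 16, 17} × {x1, x3} = {(15,x1), (15,x3), (16,x1), (16,x3), (17,x1), (17,x3)}
  {15, 16, 17} × {x1, x2, x3} = {(15,x1), (15,x2), (15,x3), (16,x1), (16,x2), (16,x3), (17,x1), (17,x2), (17,x3)}
These 16 distinct sets form the basis B.
Close under arbitrary unions to get τ_{X×Y}; counting gives |τ_{X×Y}| = 40.


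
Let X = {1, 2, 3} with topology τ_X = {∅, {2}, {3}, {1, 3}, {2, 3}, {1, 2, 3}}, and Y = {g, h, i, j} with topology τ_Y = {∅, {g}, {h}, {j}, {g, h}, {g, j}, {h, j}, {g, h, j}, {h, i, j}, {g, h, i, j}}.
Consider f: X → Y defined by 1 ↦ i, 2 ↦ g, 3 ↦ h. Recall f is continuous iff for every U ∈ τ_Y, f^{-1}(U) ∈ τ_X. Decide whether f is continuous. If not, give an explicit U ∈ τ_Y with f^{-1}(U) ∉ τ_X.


f IS continuous.

Compute f^{-1}(U) for each U ∈ τ_Y:
  U = ∅: f^{-1}(U) = ∅ ∈ τ_X ✓.
  U = {g}: f^{-1}(U) = {2} ∈ τ_X ✓.
  U = {h}: f^{-1}(U) = {3} ∈ τ_X ✓.
  U = {j}: f^{-1}(U) = ∅ ∈ τ_X ✓.
  U = {g, h}: f^{-1}(U) = {2, 3} ∈ τ_X ✓.
  U = {g, j}: f^{-1}(U) = {2} ∈ τ_X ✓.
  U = {h, j}: f^{-1}(U) = {3} ∈ τ_X ✓.
  U = {g, h, j}: f^{-1}(U) = {2, 3} ∈ τ_X ✓.
  U = {h, i, j}: f^{-1}(U) = {1, 3} ∈ τ_X ✓.
  U = {g, h, i, j}: f^{-1}(U) = {1, 2, 3} ∈ τ_X ✓.
Every preimage lies in τ_X, so f IS continuous.


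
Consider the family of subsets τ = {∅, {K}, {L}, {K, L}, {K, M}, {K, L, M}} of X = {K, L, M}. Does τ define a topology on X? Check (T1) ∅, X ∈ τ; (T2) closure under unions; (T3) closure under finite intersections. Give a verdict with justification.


τ IS a topology on X.

Axiom (T1): ∅ ∈ τ? Yes; X ∈ τ? Yes.
Axiom (T2/T3): check pairwise unions and intersections of members of τ.
All pairwise intersections and unions checked — each lies in τ. Therefore τ satisfies (T1), (T2), (T3): it IS a topology on X.


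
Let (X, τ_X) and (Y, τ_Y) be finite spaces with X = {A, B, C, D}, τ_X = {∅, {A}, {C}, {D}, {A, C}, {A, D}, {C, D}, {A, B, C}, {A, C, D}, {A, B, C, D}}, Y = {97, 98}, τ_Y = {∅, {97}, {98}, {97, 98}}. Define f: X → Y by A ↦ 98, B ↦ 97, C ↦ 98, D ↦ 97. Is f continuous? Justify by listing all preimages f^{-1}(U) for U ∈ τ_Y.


f is NOT continuous.

Compute f^{-1}(U) for each U ∈ τ_Y:
  U = ∅: f^{-1}(U) = ∅ ∈ τ_X ✓.
  U = {97}: f^{-1}(U) = {B, D} ∉ τ_X ✗.
  U = {98}: f^{-1}(U) = {A, C} ∈ τ_X ✓.
  U = {97, 98}: f^{-1}(U) = {A, B, C, D} ∈ τ_X ✓.
Found U = {97} with f^{-1}(U) = {B, D} not in τ_X. Therefore f is NOT continuous.


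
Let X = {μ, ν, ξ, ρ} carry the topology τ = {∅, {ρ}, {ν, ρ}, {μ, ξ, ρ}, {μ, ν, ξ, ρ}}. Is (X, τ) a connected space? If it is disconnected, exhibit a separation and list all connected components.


(X, τ) is connected.

Find clopen sets (U ∈ τ with X ∖ U ∈ τ):
  U = ∅, X ∖ U = {μ, ν, ξ, ρ} — both open, so U is clopen.
  U = {μ, ν, ξ, ρ}, X ∖ U = ∅ — both open, so U is clopen.
Only trivial clopens (∅ and X) exist, so (X, τ) is connected.
Compute connected components by grouping points that agree on all clopens:
  component: {μ, ν, ξ, ρ}


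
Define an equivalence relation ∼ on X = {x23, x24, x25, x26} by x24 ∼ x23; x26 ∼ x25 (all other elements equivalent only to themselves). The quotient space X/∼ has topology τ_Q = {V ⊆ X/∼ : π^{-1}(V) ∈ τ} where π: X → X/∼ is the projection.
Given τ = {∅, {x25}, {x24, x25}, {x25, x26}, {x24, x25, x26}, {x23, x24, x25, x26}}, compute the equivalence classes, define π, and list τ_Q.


X/∼ = {[x23=x24], [x25=x26]}; |τ_Q| = 3.

Equivalence classes: [x23=x24], [x25=x26].
Quotient map π: X → X/∼ sends x23 ↦ [x23=x24], x24 ↦ [x23=x24], x25 ↦ [x25=x26], x26 ↦ [x25=x26].
For each subset V ⊆ X/∼, compute π^{-1}(V) ⊆ X and check whether π^{-1}(V) ∈ τ. V is open in τ_Q iff π^{-1}(V) ∈ τ.
  V = {}: π^{-1}(V) = ∅ ∈ τ ✓.
  V = {[x23=x24]}: π^{-1}(V) = {x23, x24} ∉ τ ✗.
  V = {[x25=x26]}: π^{-1}(V) = {x25, x26} ∈ τ ✓.
  V = {[x23=x24], [x25=x26]}: π^{-1}(V) = {x23, x24, x25, x26} ∈ τ ✓.
Open sets in the quotient: τ_Q = {{}, {[x25=x26]}, {[x23=x24], [x25=x26]}} (3 elements).


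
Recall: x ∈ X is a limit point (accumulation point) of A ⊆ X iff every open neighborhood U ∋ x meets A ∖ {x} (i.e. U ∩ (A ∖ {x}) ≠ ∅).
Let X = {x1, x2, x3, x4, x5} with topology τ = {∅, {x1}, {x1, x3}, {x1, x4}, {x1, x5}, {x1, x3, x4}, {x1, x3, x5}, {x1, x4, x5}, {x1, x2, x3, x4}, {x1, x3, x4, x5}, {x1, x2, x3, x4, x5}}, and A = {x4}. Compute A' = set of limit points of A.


A' = {x2}

For each x ∈ X, list the open sets U ∈ τ with x ∈ U, then check whether U ∩ (A ∖ {x}) ≠ ∅ for every such U.
  x = x1: open {x1} ∋ x has {x1} ∩ (A ∖ {x1}) = ∅, so x is NOT a limit point.
  x = x2: opens ∋ x are {x1, x2, x3, x4}, {x1, x2, x3, x4, x5}; each meets A ∖ {x2}, so x IS a limit point.
  x = x3: open {x1, x3} ∋ x has {x1, x3} ∩ (A ∖ {x3}) = ∅, so x is NOT a limit point.
  x = x4: open {x1, x4} ∋ x has {x1, x4} ∩ (A ∖ {x4}) = ∅, so x is NOT a limit point.
  x = x5: open {x1, x5} ∋ x has {x1, x5} ∩ (A ∖ {x5}) = ∅, so x is NOT a limit point.
Collecting: A' = {x2}.


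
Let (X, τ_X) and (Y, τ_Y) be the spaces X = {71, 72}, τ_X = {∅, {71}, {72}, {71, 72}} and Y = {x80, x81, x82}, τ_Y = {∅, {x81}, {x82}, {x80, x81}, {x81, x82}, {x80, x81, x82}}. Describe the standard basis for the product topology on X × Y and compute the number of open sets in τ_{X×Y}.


Basis B = {∅ × ∅, {71} × {x81}, {71} × {x82}, {72} × {x81}, {72} × {x82}, {71} × {x80, x81}, {71} × {x81, x82}, {71, 72} × {x81}, {71, 72} × {x82}, {72} × {x80, x81}, {72} × {x81, x82}, {71} × {x80, x81, x82}, {72} × {x80, x81, x82}, {71, 72} × {x80, x81}, {71, 72} × {x81, x82}, {71, 72} × {x80, x81, x82}}; |τ_{X×Y}| = 36.

Enumerate products U × V with U ∈ τ_X, V ∈ τ_Y (deduplicated):
  ∅ × ∅ = {} (∅)
  {71} × {x81} = {(71,x81)}
  {71} × {x82} = {(71,x82)}
  {72} × {x81} = {(72,x81)}
  {72} × {x82} = {(72,x82)}
  {71} × {x80, x81} = {(71,x80), (71,x81)}
  {71} × {x81, x82} = {(71,x81), (71,x82)}
  {71, 72} × {x81} = {(71,x81), (72,x81)}
  {71, 72} × {x82} = {(71,x82), (72,x82)}
  {72} × {x80, x81} = {(72,x80), (72,x81)}
  {72} × {x81, x82} = {(72,x81), (72,x82)}
  {71} × {x80, x81, x82} = {(71,x80), (71,x81), (71,x82)}
  {72} × {x80, x81, x82} = {(72,x80), (72,x81), (72,x82)}
  {71, 72} × {x80, x81} = {(71,x80), (71,x81), (72,x80), (72,x81)}
  {71, 72} × {x81, x82} = {(71,x81), (71,x82), (72,x81), (72,x82)}
  {71, 72} × {x80, x81, x82} = {(71,x80), (71,x81), (71,x82), (72,x80), (72,x81), (72,x82)}
These 16 distinct sets form the basis B.
Close under arbitrary unions to get τ_{X×Y}; counting gives |τ_{X×Y}| = 36.


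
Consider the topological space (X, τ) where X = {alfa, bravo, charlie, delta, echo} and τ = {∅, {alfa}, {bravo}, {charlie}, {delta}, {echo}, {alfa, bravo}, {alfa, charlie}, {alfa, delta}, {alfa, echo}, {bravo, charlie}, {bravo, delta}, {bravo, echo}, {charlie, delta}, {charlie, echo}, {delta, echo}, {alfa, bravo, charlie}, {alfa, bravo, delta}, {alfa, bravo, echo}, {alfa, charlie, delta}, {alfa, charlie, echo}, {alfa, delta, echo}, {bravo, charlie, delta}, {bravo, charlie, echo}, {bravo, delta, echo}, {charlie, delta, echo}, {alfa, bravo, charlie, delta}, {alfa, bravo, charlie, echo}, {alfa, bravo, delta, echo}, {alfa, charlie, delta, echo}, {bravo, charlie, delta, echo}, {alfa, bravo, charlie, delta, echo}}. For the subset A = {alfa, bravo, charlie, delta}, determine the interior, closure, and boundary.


int(A) = {alfa, bravo, charlie, delta}, cl(A) = {alfa, bravo, charlie, delta}, ∂A = ∅.

Closed sets in (X, τ) are complements of opens:
  closed(X, τ) = {∅, {alfa}, {bravo}, {charlie}, {delta}, {echo}, {alfa, bravo}, {alfa, charlie}, {alfa, delta}, {alfa, echo}, {bravo, charlie}, {bravo, delta}, {bravo, echo}, {charlie, delta}, {charlie, echo}, {delta, echo}, {alfa, bravo, charlie}, {alfa, bravo, delta}, {alfa, bravo, echo}, {alfa, charlie, delta}, {alfa, charlie, echo}, {alfa, delta, echo}, {bravo, charlie, delta}, {bravo, charlie, echo}, {bravo, delta, echo}, {charlie, delta, echo}, {alfa, bravo, charlie, delta}, {alfa, bravo, charlie, echo}, {alfa, bravo, delta, echo}, {alfa, charlie, delta, echo}, {bravo, charlie, delta, echo}, {alfa, bravo, charlie, delta, echo}}.
int(A) = ⋃ {U ∈ τ : U ⊆ A}. Opens contained in A: ∅, {alfa}, {bravo}, {charlie}, {delta}, {alfa, bravo}, {alfa, charlie}, {alfa, delta}, {bravo, charlie}, {bravo, delta}, {charlie, delta}, {alfa, bravo, charlie}, {alfa, bravo, delta}, {alfa, charlie, delta}, {bravo, charlie, delta}, {alfa, bravo, charlie, delta}.
Taking the union of these: int(A) = {alfa, bravo, charlie, delta}.
cl(A) = ⋂ {C closed : A ⊆ C}. Closed sets containing A: {alfa, bravo, charlie, delta}, {alfa, bravo, charlie, delta, echo}.
Intersecting these: cl(A) = {alfa, bravo, charlie, delta}.
∂A = cl(A) ∖ int(A) = {alfa, bravo, charlie, delta} ∖ {alfa, bravo, charlie, delta} = ∅.


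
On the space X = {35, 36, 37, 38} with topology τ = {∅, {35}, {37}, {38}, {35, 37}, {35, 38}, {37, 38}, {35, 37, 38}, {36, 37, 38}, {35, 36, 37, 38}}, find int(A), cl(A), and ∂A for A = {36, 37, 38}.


int(A) = {36, 37, 38}, cl(A) = {36, 37, 38}, ∂A = ∅.

Closed sets in (X, τ) are complements of opens:
  closed(X, τ) = {∅, {35}, {36}, {35, 36}, {36, 37}, {36, 38}, {35, 36, 37}, {35, 36, 38}, {36, 37, 38}, {35, 36, 37, 38}}.
int(A) = ⋃ {U ∈ τ : U ⊆ A}. Opens contained in A: ∅, {37}, {38}, {37, 38}, {36, 37, 38}.
Taking the union of these: int(A) = {36, 37, 38}.
cl(A) = ⋂ {C closed : A ⊆ C}. Closed sets containing A: {36, 37, 38}, {35, 36, 37, 38}.
Intersecting these: cl(A) = {36, 37, 38}.
∂A = cl(A) ∖ int(A) = {36, 37, 38} ∖ {36, 37, 38} = ∅.


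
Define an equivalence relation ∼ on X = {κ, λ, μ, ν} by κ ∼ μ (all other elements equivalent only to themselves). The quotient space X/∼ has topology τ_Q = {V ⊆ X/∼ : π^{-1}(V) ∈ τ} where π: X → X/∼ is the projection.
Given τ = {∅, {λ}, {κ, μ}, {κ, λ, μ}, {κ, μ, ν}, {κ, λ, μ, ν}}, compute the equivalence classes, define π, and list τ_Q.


X/∼ = {[κ=μ], [λ], [ν]}; |τ_Q| = 6.

Equivalence classes: [κ=μ], [λ], [ν].
Quotient map π: X → X/∼ sends κ ↦ [κ=μ], λ ↦ [λ], μ ↦ [κ=μ], ν ↦ [ν].
For each subset V ⊆ X/∼, compute π^{-1}(V) ⊆ X and check whether π^{-1}(V) ∈ τ. V is open in τ_Q iff π^{-1}(V) ∈ τ.
  V = {}: π^{-1}(V) = ∅ ∈ τ ✓.
  V = {[κ=μ]}: π^{-1}(V) = {κ, μ} ∈ τ ✓.
  V = {[λ]}: π^{-1}(V) = {λ} ∈ τ ✓.
  V = {[κ=μ], [λ]}: π^{-1}(V) = {κ, λ, μ} ∈ τ ✓.
  V = {[ν]}: π^{-1}(V) = {ν} ∉ τ ✗.
  V = {[κ=μ], [ν]}: π^{-1}(V) = {κ, μ, ν} ∈ τ ✓.
  V = {[λ], [ν]}: π^{-1}(V) = {λ, ν} ∉ τ ✗.
  V = {[κ=μ], [λ], [ν]}: π^{-1}(V) = {κ, λ, μ, ν} ∈ τ ✓.
Open sets in the quotient: τ_Q = {{}, {[κ=μ]}, {[λ]}, {[κ=μ], [λ]}, {[κ=μ], [ν]}, {[κ=μ], [λ], [ν]}} (6 elements).


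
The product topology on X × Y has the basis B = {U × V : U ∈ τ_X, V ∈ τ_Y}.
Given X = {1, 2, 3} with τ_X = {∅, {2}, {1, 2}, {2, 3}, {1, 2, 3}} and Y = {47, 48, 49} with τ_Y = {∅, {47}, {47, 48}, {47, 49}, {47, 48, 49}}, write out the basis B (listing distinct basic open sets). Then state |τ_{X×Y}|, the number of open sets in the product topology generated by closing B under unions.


Basis B = {∅ × ∅, {2} × {47}, {1, 2} × {47}, {2} × {47, 48}, {2} × {47, 49}, {2, 3} × {47}, {1, 2, 3} × {47}, {2} × {47, 48, 49}, {1, 2} × {47, 48}, {1, 2} × {47, 49}, {2, 3} × {47, 48}, {2, 3} × {47, 49}, {1, 2} × {47, 48, 49}, {1, 2, 3} × {47, 48}, {1, 2, 3} × {47, 49}, {2, 3} × {47, 48, 49}, {1, 2, 3} × {47, 48, 49}}; |τ_{X×Y}| = 48.

Enumerate products U × V with U ∈ τ_X, V ∈ τ_Y (deduplicated):
  ∅ × ∅ = {} (∅)
  {2} × {47} = {(2,47)}
  {1, 2} × {47} = {(1,47), (2,47)}
  {2} × {47, 48} = {(2,47), (2,48)}
  {2} × {47, 49} = {(2,47), (2,49)}
  {2, 3} × {47} = {(2,47), (3,47)}
  {1, 2, 3} × {47} = {(1,47), (2,47), (3,47)}
  {2} × {47, 48, 49} = {(2,47), (2,48), (2,49)}
  {1, 2} × {47, 48} = {(1,47), (1,48), (2,47), (2,48)}
  {1, 2} × {47, 49} = {(1,47), (1,49), (2,47), (2,49)}
  {2, 3} × {47, 48} = {(2,47), (2,48), (3,47), (3,48)}
  {2, 3} × {47, 49} = {(2,47), (2,49), (3,47), (3,49)}
  {1, 2} × {47, 48, 49} = {(1,47), (1,48), (1,49), (2,47), (2,48), (2,49)}
  {1, 2, 3} × {47, 48} = {(1,47), (1,48), (2,47), (2,48), (3,47), (3,48)}
  {1, 2, 3} × {47, 49} = {(1,47), (1,49), (2,47), (2,49), (3,47), (3,49)}
  {2, 3} × {47, 48, 49} = {(2,47), (2,48), (2,49), (3,47), (3,48), (3,49)}
  {1, 2, 3} × {47, 48, 49} = {(1,47), (1,48), (1,49), (2,47), (2,48), (2,49), (3,47), (3,48), (3,49)}
These 17 distinct sets form the basis B.
Close under arbitrary unions to get τ_{X×Y}; counting gives |τ_{X×Y}| = 48.


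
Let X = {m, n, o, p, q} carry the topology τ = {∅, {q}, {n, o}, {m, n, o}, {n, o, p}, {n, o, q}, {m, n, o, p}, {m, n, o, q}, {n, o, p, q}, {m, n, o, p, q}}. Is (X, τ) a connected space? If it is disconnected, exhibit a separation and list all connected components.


(X, τ) is disconnected; components = [{q}, {m, n, o, p}].

Find clopen sets (U ∈ τ with X ∖ U ∈ τ):
  U = ∅, X ∖ U = {m, n, o, p, q} — both open, so U is clopen.
  U = {q}, X ∖ U = {m, n, o, p} — both open, so U is clopen.
  U = {m, n, o, p}, X ∖ U = {q} — both open, so U is clopen.
  U = {m, n, o, p, q}, X ∖ U = ∅ — both open, so U is clopen.
Nontrivial clopen(s) exist: e.g. {q}. So (X, τ) is disconnected.
Compute connected components by grouping points that agree on all clopens:
  component: {q}
  component: {m, n, o, p}


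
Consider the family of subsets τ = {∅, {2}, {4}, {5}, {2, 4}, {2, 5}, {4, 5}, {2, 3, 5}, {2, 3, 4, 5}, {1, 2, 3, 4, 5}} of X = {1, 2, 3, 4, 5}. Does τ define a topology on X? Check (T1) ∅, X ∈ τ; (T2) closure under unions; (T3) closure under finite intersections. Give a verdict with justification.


τ is NOT a topology on X.

Axiom (T1): ∅ ∈ τ? Yes; X ∈ τ? Yes.
Axiom (T2/T3): check pairwise unions and intersections of members of τ.
Counterexample for (T2): {2} ∪ {4, 5} = {2, 4, 5} ∉ τ. Therefore τ is NOT a topology.


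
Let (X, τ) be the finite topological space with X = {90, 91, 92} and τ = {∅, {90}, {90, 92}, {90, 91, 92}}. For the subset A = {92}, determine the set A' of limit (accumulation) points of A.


A' = {91}

For each x ∈ X, list the open sets U ∈ τ with x ∈ U, then check whether U ∩ (A ∖ {x}) ≠ ∅ for every such U.
  x = 90: open {90} ∋ x has {90} ∩ (A ∖ {90}) = ∅, so x is NOT a limit point.
  x = 91: opens ∋ x are {90, 91, 92}; each meets A ∖ {91}, so x IS a limit point.
  x = 92: open {90, 92} ∋ x has {90, 92} ∩ (A ∖ {92}) = ∅, so x is NOT a limit point.
Collecting: A' = {91}.


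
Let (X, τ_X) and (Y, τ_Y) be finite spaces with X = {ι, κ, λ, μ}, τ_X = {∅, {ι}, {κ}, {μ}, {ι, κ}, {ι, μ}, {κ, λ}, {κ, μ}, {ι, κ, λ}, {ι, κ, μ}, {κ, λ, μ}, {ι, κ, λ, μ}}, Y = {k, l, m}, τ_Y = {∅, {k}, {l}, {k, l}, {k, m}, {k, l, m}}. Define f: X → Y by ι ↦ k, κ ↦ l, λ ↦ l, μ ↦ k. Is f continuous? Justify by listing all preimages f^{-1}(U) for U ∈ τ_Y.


f IS continuous.

Compute f^{-1}(U) for each U ∈ τ_Y:
  U = ∅: f^{-1}(U) = ∅ ∈ τ_X ✓.
  U = {k}: f^{-1}(U) = {ι, μ} ∈ τ_X ✓.
  U = {l}: f^{-1}(U) = {κ, λ} ∈ τ_X ✓.
  U = {k, l}: f^{-1}(U) = {ι, κ, λ, μ} ∈ τ_X ✓.
  U = {k, m}: f^{-1}(U) = {ι, μ} ∈ τ_X ✓.
  U = {k, l, m}: f^{-1}(U) = {ι, κ, λ, μ} ∈ τ_X ✓.
Every preimage lies in τ_X, so f IS continuous.


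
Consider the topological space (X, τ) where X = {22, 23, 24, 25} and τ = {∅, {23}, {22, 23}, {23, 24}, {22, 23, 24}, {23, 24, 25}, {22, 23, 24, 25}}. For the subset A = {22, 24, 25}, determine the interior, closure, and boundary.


int(A) = ∅, cl(A) = {22, 24, 25}, ∂A = {22, 24, 25}.

Closed sets in (X, τ) are complements of opens:
  closed(X, τ) = {∅, {22}, {25}, {22, 25}, {24, 25}, {22, 24, 25}, {22, 23, 24, 25}}.
int(A) = ⋃ {U ∈ τ : U ⊆ A}. Opens contained in A: ∅.
Taking the union of these: int(A) = ∅.
cl(A) = ⋂ {C closed : A ⊆ C}. Closed sets containing A: {22, 24, 25}, {22, 23, 24, 25}.
Intersecting these: cl(A) = {22, 24, 25}.
∂A = cl(A) ∖ int(A) = {22, 24, 25} ∖ ∅ = {22, 24, 25}.


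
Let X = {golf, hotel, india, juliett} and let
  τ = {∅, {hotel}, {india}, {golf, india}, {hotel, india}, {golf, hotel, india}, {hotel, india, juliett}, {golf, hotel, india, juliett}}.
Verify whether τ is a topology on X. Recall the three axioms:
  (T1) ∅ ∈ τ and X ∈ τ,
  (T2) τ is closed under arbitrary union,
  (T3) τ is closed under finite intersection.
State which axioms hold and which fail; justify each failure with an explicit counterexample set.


τ IS a topology on X.

Axiom (T1): ∅ ∈ τ? Yes; X ∈ τ? Yes.
Axiom (T2/T3): check pairwise unions and intersections of members of τ.
All pairwise intersections and unions checked — each lies in τ. Therefore τ satisfies (T1), (T2), (T3): it IS a topology on X.


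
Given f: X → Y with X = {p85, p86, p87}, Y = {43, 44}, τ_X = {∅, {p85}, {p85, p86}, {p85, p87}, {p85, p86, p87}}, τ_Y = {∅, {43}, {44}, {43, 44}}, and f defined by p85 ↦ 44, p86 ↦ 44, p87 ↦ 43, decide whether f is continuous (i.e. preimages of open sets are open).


f is NOT continuous.

Compute f^{-1}(U) for each U ∈ τ_Y:
  U = ∅: f^{-1}(U) = ∅ ∈ τ_X ✓.
  U = {43}: f^{-1}(U) = {p87} ∉ τ_X ✗.
  U = {44}: f^{-1}(U) = {p85, p86} ∈ τ_X ✓.
  U = {43, 44}: f^{-1}(U) = {p85, p86, p87} ∈ τ_X ✓.
Found U = {43} with f^{-1}(U) = {p87} not in τ_X. Therefore f is NOT continuous.


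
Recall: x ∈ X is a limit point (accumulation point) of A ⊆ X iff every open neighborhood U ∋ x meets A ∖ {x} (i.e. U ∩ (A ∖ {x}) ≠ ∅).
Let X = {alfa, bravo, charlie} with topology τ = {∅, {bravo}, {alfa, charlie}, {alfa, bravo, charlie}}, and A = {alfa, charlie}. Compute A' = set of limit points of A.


A' = {alfa, charlie}

For each x ∈ X, list the open sets U ∈ τ with x ∈ U, then check whether U ∩ (A ∖ {x}) ≠ ∅ for every such U.
  x = alfa: opens ∋ x are {alfa, charlie}, {alfa, bravo, charlie}; each meets A ∖ {alfa}, so x IS a limit point.
  x = bravo: open {bravo} ∋ x has {bravo} ∩ (A ∖ {bravo}) = ∅, so x is NOT a limit point.
  x = charlie: opens ∋ x are {alfa, charlie}, {alfa, bravo, charlie}; each meets A ∖ {charlie}, so x IS a limit point.
Collecting: A' = {alfa, charlie}.


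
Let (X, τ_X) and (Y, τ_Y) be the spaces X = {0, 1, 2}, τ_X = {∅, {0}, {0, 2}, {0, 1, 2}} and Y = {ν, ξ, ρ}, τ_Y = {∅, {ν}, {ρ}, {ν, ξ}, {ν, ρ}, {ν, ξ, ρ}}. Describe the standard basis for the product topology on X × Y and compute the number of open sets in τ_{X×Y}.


Basis B = {∅ × ∅, {0} × {ν}, {0} × {ρ}, {0} × {ν, ξ}, {0} × {ν, ρ}, {0, 2} × {ν}, {0, 2} × {ρ}, {0} × {ν, ξ, ρ}, {0, 1, 2} × {ν}, {0, 1, 2} × {ρ}, {0, 2} × {ν, ξ}, {0, 2} × {ν, ρ}, {0, 2} × {ν, ξ, ρ}, {0, 1, 2} × {ν, ξ}, {0, 1, 2} × {ν, ρ}, {0, 1, 2} × {ν, ξ, ρ}}; |τ_{X×Y}| = 40.

Enumerate products U × V with U ∈ τ_X, V ∈ τ_Y (deduplicated):
  ∅ × ∅ = {} (∅)
  {0} × {ν} = {(0,ν)}
  {0} × {ρ} = {(0,ρ)}
  {0} × {ν, ξ} = {(0,ν), (0,ξ)}
  {0} × {ν, ρ} = {(0,ν), (0,ρ)}
  {0, 2} × {ν} = {(0,ν), (2,ν)}
  {0, 2} × {ρ} = {(0,ρ), (2,ρ)}
  {0} × {ν, ξ, ρ} = {(0,ν), (0,ξ), (0,ρ)}
  {0, 1, 2} × {ν} = {(0,ν), (1,ν), (2,ν)}
  {0, 1, 2} × {ρ} = {(0,ρ), (1,ρ), (2,ρ)}
  {0, 2} × {ν, ξ} = {(0,ν), (0,ξ), (2,ν), (2,ξ)}
  {0, 2} × {ν, ρ} = {(0,ν), (0,ρ), (2,ν), (2,ρ)}
  {0, 2} × {ν, ξ, ρ} = {(0,ν), (0,ξ), (0,ρ), (2,ν), (2,ξ), (2,ρ)}
  {0, 1, 2} × {ν, ξ} = {(0,ν), (0,ξ), (1,ν), (1,ξ), (2,ν), (2,ξ)}
  {0, 1, 2} × {ν, ρ} = {(0,ν), (0,ρ), (1,ν), (1,ρ), (2,ν), (2,ρ)}
  {0, 1, 2} × {ν, ξ, ρ} = {(0,ν), (0,ξ), (0,ρ), (1,ν), (1,ξ), (1,ρ), (2,ν), (2,ξ), (2,ρ)}
These 16 distinct sets form the basis B.
Close under arbitrary unions to get τ_{X×Y}; counting gives |τ_{X×Y}| = 40.


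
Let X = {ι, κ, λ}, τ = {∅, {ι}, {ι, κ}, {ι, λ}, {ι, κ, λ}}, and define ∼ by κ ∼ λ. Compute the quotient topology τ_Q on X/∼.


X/∼ = {[ι], [κ=λ]}; |τ_Q| = 3.

Equivalence classes: [ι], [κ=λ].
Quotient map π: X → X/∼ sends ι ↦ [ι], κ ↦ [κ=λ], λ ↦ [κ=λ].
For each subset V ⊆ X/∼, compute π^{-1}(V) ⊆ X and check whether π^{-1}(V) ∈ τ. V is open in τ_Q iff π^{-1}(V) ∈ τ.
  V = {}: π^{-1}(V) = ∅ ∈ τ ✓.
  V = {[ι]}: π^{-1}(V) = {ι} ∈ τ ✓.
  V = {[κ=λ]}: π^{-1}(V) = {κ, λ} ∉ τ ✗.
  V = {[ι], [κ=λ]}: π^{-1}(V) = {ι, κ, λ} ∈ τ ✓.
Open sets in the quotient: τ_Q = {{}, {[ι]}, {[ι], [κ=λ]}} (3 elements).


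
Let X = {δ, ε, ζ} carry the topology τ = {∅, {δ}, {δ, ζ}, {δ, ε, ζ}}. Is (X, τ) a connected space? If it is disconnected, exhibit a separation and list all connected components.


(X, τ) is connected.

Find clopen sets (U ∈ τ with X ∖ U ∈ τ):
  U = ∅, X ∖ U = {δ, ε, ζ} — both open, so U is clopen.
  U = {δ, ε, ζ}, X ∖ U = ∅ — both open, so U is clopen.
Only trivial clopens (∅ and X) exist, so (X, τ) is connected.
Compute connected components by grouping points that agree on all clopens:
  component: {δ, ε, ζ}


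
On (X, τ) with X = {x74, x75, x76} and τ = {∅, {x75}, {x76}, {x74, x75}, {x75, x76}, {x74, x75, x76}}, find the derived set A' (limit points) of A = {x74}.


A' = ∅

For each x ∈ X, list the open sets U ∈ τ with x ∈ U, then check whether U ∩ (A ∖ {x}) ≠ ∅ for every such U.
  x = x74: open {x74, x75} ∋ x has {x74, x75} ∩ (A ∖ {x74}) = ∅, so x is NOT a limit point.
  x = x75: open {x75} ∋ x has {x75} ∩ (A ∖ {x75}) = ∅, so x is NOT a limit point.
  x = x76: open {x76} ∋ x has {x76} ∩ (A ∖ {x76}) = ∅, so x is NOT a limit point.
Collecting: A' = ∅.


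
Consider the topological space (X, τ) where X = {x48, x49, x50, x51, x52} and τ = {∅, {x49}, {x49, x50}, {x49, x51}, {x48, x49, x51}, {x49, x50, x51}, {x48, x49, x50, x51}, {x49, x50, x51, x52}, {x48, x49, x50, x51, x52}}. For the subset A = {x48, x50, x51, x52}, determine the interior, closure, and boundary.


int(A) = ∅, cl(A) = {x48, x50, x51, x52}, ∂A = {x48, x50, x51, x52}.

Closed sets in (X, τ) are complements of opens:
  closed(X, τ) = {∅, {x48}, {x52}, {x48, x52}, {x50, x52}, {x48, x50, x52}, {x48, x51, x52}, {x48, x50, x51, x52}, {x48, x49, x50, x51, x52}}.
int(A) = ⋃ {U ∈ τ : U ⊆ A}. Opens contained in A: ∅.
Taking the union of these: int(A) = ∅.
cl(A) = ⋂ {C closed : A ⊆ C}. Closed sets containing A: {x48, x50, x51, x52}, {x48, x49, x50, x51, x52}.
Intersecting these: cl(A) = {x48, x50, x51, x52}.
∂A = cl(A) ∖ int(A) = {x48, x50, x51, x52} ∖ ∅ = {x48, x50, x51, x52}.
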